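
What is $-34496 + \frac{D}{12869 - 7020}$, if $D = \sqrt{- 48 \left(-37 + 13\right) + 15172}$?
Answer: $-34496 + \frac{2 \sqrt{4081}}{5849} \approx -34496.0$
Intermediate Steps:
$D = 2 \sqrt{4081}$ ($D = \sqrt{\left(-48\right) \left(-24\right) + 15172} = \sqrt{1152 + 15172} = \sqrt{16324} = 2 \sqrt{4081} \approx 127.77$)
$-34496 + \frac{D}{12869 - 7020} = -34496 + \frac{2 \sqrt{4081}}{12869 - 7020} = -34496 + \frac{2 \sqrt{4081}}{5849}$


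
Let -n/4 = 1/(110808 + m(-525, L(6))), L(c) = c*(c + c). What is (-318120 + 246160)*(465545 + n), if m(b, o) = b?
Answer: -3694548676662760/110283 ≈ -3.3501e+10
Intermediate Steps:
L(c) = 2*c² (L(c) = c*(2*c) = 2*c²)
n = -4/110283 (n = -4/(110808 - 525) = -4/110283 ≈ -3.6270e-5)
(-318120 + 246160)*(465545 + n) = (-318120 + 246160)*(465545 - 4/110283) = -71960*51341699231/110283 = -3694548676662760/110283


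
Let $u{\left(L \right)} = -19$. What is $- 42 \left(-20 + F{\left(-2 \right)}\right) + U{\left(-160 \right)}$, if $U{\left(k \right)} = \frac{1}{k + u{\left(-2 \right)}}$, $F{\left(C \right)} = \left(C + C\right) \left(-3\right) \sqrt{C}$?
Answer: $\frac{150359}{179} - 504 i \sqrt{2} \approx 839.99 - 712.76 i$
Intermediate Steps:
$F{\left(C \right)} = - 6 C^{\frac{3}{2}}$ ($F{\left(C \right)} = 2 C \left(-3\right) \sqrt{C} = - 6 C \sqrt{C} = - 6 C^{\frac{3}{2}}$)
$U{\left(k \right)} = \frac{1}{-19 + k}$ ($U{\left(k \right)} = \frac{1}{k - 19} = \frac{1}{-19 + k}$)
$- 42 \left(-20 + F{\left(-2 \right)}\right) + U{\left(-160 \right)} = - 42 \left(-20 - 6 \left(-2\right)^{\frac{3}{2}}\right) + \frac{1}{-19 - 160} = - 42 \left(-20 - 6 \left(- 2 i \sqrt{2}\right)\right) + \frac{1}{-179} = - 42 \left(-20 + 12 i \sqrt{2}\right) - \frac{1}{179} = \left(840 - 504 i \sqrt{2}\right) - \frac{1}{179} = \frac{150359}{179} - 504 i \sqrt{2}$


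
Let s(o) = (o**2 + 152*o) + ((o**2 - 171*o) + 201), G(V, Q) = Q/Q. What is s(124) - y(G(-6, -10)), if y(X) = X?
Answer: 28596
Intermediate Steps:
G(V, Q) = 1
s(o) = 201 - 19*o + 2*o**2 (s(o) = (o**2 + 152*o) + (201 + o**2 - 171*o) = 201 - 19*o + 2*o**2)
s(124) - y(G(-6, -10)) = (201 - 19*124 + 2*124**2) - 1*1 = (201 - 2356 + 2*15376) - 1 = (201 - 2356 + 30752) - 1 = 28597 - 1 = 28596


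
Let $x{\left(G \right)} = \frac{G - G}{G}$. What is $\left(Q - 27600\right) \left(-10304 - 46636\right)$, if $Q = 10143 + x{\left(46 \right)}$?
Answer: $994001580$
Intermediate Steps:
$x{\left(G \right)} = 0$ ($x{\left(G \right)} = \frac{0}{G} = 0$)
$Q = 10143$ ($Q = 10143 + 0 = 10143$)
$\left(Q - 27600\right) \left(-10304 - 46636\right) = \left(10143 - 27600\right) \left(-10304 - 46636\right) = \left(-17457\right) \left(-56940\right) = 994001580$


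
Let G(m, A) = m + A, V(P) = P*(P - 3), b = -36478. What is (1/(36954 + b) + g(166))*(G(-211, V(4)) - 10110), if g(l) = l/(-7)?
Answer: 116447979/476 ≈ 2.4464e+5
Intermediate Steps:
V(P) = P*(-3 + P)
g(l) = -l/7 (g(l) = l*(-⅐) = -l/7)
G(m, A) = A + m
(1/(36954 + b) + g(166))*(G(-211, V(4)) - 10110) = (1/(36954 - 36478) - ⅐*166)*((4*(-3 + 4) - 211) - 10110) = (1/476 - 166/7)*((4*1 - 211) - 10110) = (1/476 - 166/7)*((4 - 211) - 10110) = -11287*(-207 - 10110)/476 = -11287/476*(-10317) = 116447979/476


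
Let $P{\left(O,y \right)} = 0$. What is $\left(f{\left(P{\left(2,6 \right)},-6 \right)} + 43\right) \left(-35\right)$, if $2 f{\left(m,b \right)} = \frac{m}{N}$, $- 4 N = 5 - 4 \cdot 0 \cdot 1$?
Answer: $-1505$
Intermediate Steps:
$N = - \frac{5}{4}$ ($N = - \frac{5 - 4 \cdot 0 \cdot 1}{4} = - \frac{5 - 0}{4} = - \frac{5 + 0}{4} = \left(- \frac{1}{4}\right) 5 = - \frac{5}{4} \approx -1.25$)
$f{\left(m,b \right)} = - \frac{2 m}{5}$ ($f{\left(m,b \right)} = \frac{m \frac{1}{- \frac{5}{4}}}{2} = \frac{m \left(- \frac{4}{5}\right)}{2} = \frac{\left(- \frac{4}{5}\right) m}{2} = - \frac{2 m}{5}$)
$\left(f{\left(P{\left(2,6 \right)},-6 \right)} + 43\right) \left(-35\right) = \left(\left(- \frac{2}{5}\right) 0 + 43\right) \left(-35\right) = \left(0 + 43\right) \left(-35\right) = 43 \left(-35\right) = -1505$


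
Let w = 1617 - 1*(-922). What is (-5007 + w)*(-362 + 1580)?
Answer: -3006024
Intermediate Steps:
w = 2539 (w = 1617 + 922 = 2539)
(-5007 + w)*(-362 + 1580) = (-5007 + 2539)*(-362 + 1580) = -2468*1218 = -3006024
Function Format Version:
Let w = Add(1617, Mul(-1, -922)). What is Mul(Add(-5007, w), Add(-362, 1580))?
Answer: -3006024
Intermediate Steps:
w = 2539 (w = Add(1617, 922) = 2539)
Mul(Add(-5007, w), Add(-362, 1580)) = Mul(Add(-5007, 2539), Add(-362, 1580)) = Mul(-2468, 1218) = -3006024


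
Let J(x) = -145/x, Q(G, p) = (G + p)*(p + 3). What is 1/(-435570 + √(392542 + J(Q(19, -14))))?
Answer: -4791270/2086929155909 - √47497901/2086929155909 ≈ -2.2991e-6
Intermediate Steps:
Q(G, p) = (3 + p)*(G + p) (Q(G, p) = (G + p)*(3 + p) = (3 + p)*(G + p))
1/(-435570 + √(392542 + J(Q(19, -14)))) = 1/(-435570 + √(392542 - 145/((-14)² + 3*19 + 3*(-14) + 19*(-14)))) = 1/(-435570 + √(392542 - 145/(196 + 57 - 42 - 266))) = 1/(-435570 + √(392542 - 145/(-55))) = 1/(-435570 + √(392542 - 145*(-1/55))) = 1/(-435570 + √(392542 + 29/11)) = 1/(-435570 + √(4317991/11)) = 1/(-435570 + √47497901/11)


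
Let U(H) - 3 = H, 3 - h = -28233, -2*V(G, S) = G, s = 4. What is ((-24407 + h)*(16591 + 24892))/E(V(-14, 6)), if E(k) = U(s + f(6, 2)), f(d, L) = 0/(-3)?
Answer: 22691201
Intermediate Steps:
V(G, S) = -G/2
f(d, L) = 0 (f(d, L) = 0*(-⅓) = 0)
h = 28236 (h = 3 - 1*(-28233) = 3 + 28233 = 28236)
U(H) = 3 + H
E(k) = 7 (E(k) = 3 + (4 + 0) = 3 + 4 = 7)
((-24407 + h)*(16591 + 24892))/E(V(-14, 6)) = ((-24407 + 28236)*(16591 + 24892))/7 = (3829*41483)*(⅐) = 158838407*(⅐) = 22691201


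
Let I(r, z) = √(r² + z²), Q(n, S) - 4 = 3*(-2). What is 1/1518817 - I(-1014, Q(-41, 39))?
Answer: 1/1518817 - 10*√10282 ≈ -1014.0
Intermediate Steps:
Q(n, S) = -2 (Q(n, S) = 4 + 3*(-2) = 4 - 6 = -2)
1/1518817 - I(-1014, Q(-41, 39)) = 1/1518817 - √((-1014)² + (-2)²) = 1/1518817 - √(1028196 + 4) = 1/1518817 - √1028200 = 1/1518817 - 10*√10282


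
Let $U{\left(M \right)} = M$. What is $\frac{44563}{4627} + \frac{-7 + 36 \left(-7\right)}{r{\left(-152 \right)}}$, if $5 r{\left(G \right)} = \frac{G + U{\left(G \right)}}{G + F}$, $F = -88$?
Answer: $- \frac{89032778}{87913} \approx -1012.7$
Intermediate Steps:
$r{\left(G \right)} = \frac{2 G}{5 \left(-88 + G\right)}$ ($r{\left(G \right)} = \frac{\left(G + G\right) \frac{1}{G - 88}}{5} = \frac{2 G \frac{1}{-88 + G}}{5} = \frac{2 G}{5 \left(-88 + G\right)}$)
$\frac{44563}{4627} + \frac{-7 + 36 \left(-7\right)}{r{\left(-152 \right)}} = \frac{44563}{4627} + \frac{-7 + 36 \left(-7\right)}{\frac{2}{5} \left(-152\right) \frac{1}{-88 - 152}} = 44563 \cdot \frac{1}{4627} + \frac{-7 - 252}{\frac{2}{5} \left(-152\right) \frac{1}{-240}} = \frac{44563}{4627} - \frac{259}{\frac{2}{5} \left(-152\right) \left(- \frac{1}{240}\right)} = \frac{44563}{4627} - \frac{259}{\frac{19}{75}} = \frac{44563}{4627} - \frac{19425}{19} = - \frac{89032778}{87913}$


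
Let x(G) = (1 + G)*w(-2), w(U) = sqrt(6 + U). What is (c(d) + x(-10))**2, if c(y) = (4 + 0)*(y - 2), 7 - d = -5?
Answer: 484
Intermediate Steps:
d = 12 (d = 7 - 1*(-5) = 7 + 5 = 12)
c(y) = -8 + 4*y (c(y) = 4*(-2 + y) = -8 + 4*y)
x(G) = 2 + 2*G (x(G) = (1 + G)*sqrt(6 - 2) = (1 + G)*sqrt(4) = (1 + G)*2 = 2 + 2*G)
(c(d) + x(-10))**2 = ((-8 + 4*12) + (2 + 2*(-10)))**2 = ((-8 + 48) + (2 - 20))**2 = (40 - 18)**2 = 22**2 = 484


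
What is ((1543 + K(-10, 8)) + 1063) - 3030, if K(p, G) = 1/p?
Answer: -4241/10 ≈ -424.10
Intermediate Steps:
((1543 + K(-10, 8)) + 1063) - 3030 = ((1543 + 1/(-10)) + 1063) - 3030 = ((1543 - 1/10) + 1063) - 3030 = (15429/10 + 1063) - 3030 = 26059/10 - 3030 = -4241/10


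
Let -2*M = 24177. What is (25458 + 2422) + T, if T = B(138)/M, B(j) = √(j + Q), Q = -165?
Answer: 27880 - 2*I*√3/8059 ≈ 27880.0 - 0.00042984*I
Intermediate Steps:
M = -24177/2 (M = -½*24177 = -24177/2 ≈ -12089.)
B(j) = √(-165 + j) (B(j) = √(j - 165) = √(-165 + j))
T = -2*I*√3/8059 (T = √(-165 + 138)/(-24177/2) = √(-27)*(-2/24177) = (3*I*√3)*(-2/24177) = -2*I*√3/8059 ≈ -0.00042984*I)
(25458 + 2422) + T = (25458 + 2422) - 2*I*√3/8059 = 27880 - 2*I*√3/8059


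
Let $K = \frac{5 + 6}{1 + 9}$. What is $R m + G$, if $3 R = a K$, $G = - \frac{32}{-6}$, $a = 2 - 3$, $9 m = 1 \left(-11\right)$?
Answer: $\frac{1561}{270} \approx 5.7815$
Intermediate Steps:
$m = - \frac{11}{9}$ ($m = \frac{1 \left(-11\right)}{9} = \frac{1}{9} \left(-11\right) = - \frac{11}{9} \approx -1.2222$)
$a = -1$
$G = \frac{16}{3}$ ($G = \left(-32\right) \left(- \frac{1}{6}\right) = \frac{16}{3} \approx 5.3333$)
$K = \frac{11}{10} \approx 1.1$
$R = - \frac{11}{30}$ ($R = \frac{\left(-1\right) \frac{11}{10}}{3} = \frac{1}{3} \left(- \frac{11}{10}\right) = - \frac{11}{30} \approx -0.36667$)
$R m + G = \left(- \frac{11}{30}\right) \left(- \frac{11}{9}\right) + \frac{16}{3} = \frac{121}{270} + \frac{16}{3} = \frac{1561}{270}$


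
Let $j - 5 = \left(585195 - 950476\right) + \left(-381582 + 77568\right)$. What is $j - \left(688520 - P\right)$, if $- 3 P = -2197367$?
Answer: $- \frac{1876063}{3} \approx -6.2535 \cdot 10^{5}$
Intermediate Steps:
$P = \frac{2197367}{3}$ ($P = \left(- \frac{1}{3}\right) \left(-2197367\right) = \frac{2197367}{3} \approx 7.3246 \cdot 10^{5}$)
$j = -669290$ ($j = 5 + \left(\left(585195 - 950476\right) + \left(-381582 + 77568\right)\right) = 5 - 669295 = -669290$)
$j - \left(688520 - P\right) = -669290 - \left(688520 - \frac{2197367}{3}\right) = -669290 - - \frac{131807}{3} = -669290 + \frac{131807}{3} = - \frac{1876063}{3}$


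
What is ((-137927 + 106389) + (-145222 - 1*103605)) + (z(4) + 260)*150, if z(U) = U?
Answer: -240765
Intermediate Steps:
((-137927 + 106389) + (-145222 - 1*103605)) + (z(4) + 260)*150 = ((-137927 + 106389) + (-145222 - 1*103605)) + (4 + 260)*150 = (-31538 + (-145222 - 103605)) + 264*150 = (-31538 - 248827) + 39600 = -280365 + 39600 = -240765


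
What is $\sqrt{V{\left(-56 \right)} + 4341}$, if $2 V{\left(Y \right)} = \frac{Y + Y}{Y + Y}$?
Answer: $\frac{\sqrt{17366}}{2} \approx 65.89$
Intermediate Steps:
$V{\left(Y \right)} = \frac{1}{2}$ ($V{\left(Y \right)} = \frac{\left(Y + Y\right) \frac{1}{Y + Y}}{2} = \frac{2 Y \frac{1}{2 Y}}{2} = \frac{1}{2} \cdot 1 = \frac{1}{2}$)
$\sqrt{V{\left(-56 \right)} + 4341} = \sqrt{\frac{1}{2} + 4341} = \sqrt{\frac{8683}{2}} = \frac{\sqrt{17366}}{2}$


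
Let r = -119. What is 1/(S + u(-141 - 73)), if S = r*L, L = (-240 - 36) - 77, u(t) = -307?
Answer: 1/41700 ≈ 2.3981e-5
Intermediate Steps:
L = -353 (L = -276 - 77 = -353)
S = 42007 (S = -119*(-353) = 42007)
1/(S + u(-141 - 73)) = 1/(42007 - 307) = 1/41700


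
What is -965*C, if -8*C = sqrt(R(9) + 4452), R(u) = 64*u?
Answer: 965*sqrt(1257)/4 ≈ 8553.3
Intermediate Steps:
C = -sqrt(1257)/4 (C = -sqrt(64*9 + 4452)/8 = -sqrt(576 + 4452)/8 = -sqrt(1257)/4 ≈ -8.8636)
-965*C = -(-965)*sqrt(1257)/4 = 965*sqrt(1257)/4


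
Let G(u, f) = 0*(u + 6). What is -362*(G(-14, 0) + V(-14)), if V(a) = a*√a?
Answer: 5068*I*√14 ≈ 18963.0*I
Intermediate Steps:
V(a) = a^(3/2)
G(u, f) = 0 (G(u, f) = 0*(6 + u) = 0)
-362*(G(-14, 0) + V(-14)) = -362*(0 + (-14)^(3/2)) = -362*(0 - 14*I*√14) = -(-5068)*I*√14 = 5068*I*√14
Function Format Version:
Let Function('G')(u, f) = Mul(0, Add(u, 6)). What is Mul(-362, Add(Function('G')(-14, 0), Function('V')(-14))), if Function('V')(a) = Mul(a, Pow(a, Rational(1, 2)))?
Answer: Mul(5068, I, Pow(14, Rational(1, 2))) ≈ Mul(18963., I)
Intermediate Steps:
Function('V')(a) = Pow(a, Rational(3, 2))
Function('G')(u, f) = 0 (Function('G')(u, f) = Mul(0, Add(6, u)) = 0)
Mul(-362, Add(Function('G')(-14, 0), Function('V')(-14))) = Mul(-362, Add(0, Pow(-14, Rational(3, 2)))) = Mul(-362, Add(0, Mul(-14, I, Pow(14, Rational(1, 2))))) = Mul(-362, Mul(-14, I, Pow(14, Rational(1, 2)))) = Mul(5068, I, Pow(14, Rational(1, 2)))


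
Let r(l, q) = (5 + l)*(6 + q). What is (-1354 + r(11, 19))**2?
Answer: 910116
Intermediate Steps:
(-1354 + r(11, 19))**2 = (-1354 + (30 + 5*19 + 6*11 + 11*19))**2 = (-1354 + (30 + 95 + 66 + 209))**2 = (-1354 + 400)**2 = (-954)**2 = 910116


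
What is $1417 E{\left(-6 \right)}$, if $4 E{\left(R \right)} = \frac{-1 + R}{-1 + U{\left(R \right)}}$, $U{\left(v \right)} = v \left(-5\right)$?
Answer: $- \frac{9919}{116} \approx -85.509$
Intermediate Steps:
$U{\left(v \right)} = - 5 v$
$E{\left(R \right)} = \frac{-1 + R}{4 \left(-1 - 5 R\right)}$ ($E{\left(R \right)} = \frac{\left(-1 + R\right) \frac{1}{-1 - 5 R}}{4} = \frac{\frac{1}{-1 - 5 R} \left(-1 + R\right)}{4} = \frac{-1 + R}{4 \left(-1 - 5 R\right)}$)
$1417 E{\left(-6 \right)} = 1417 \frac{1 - -6}{4 \left(1 + 5 \left(-6\right)\right)} = 1417 \frac{1 + 6}{4 \left(1 - 30\right)} = 1417 \cdot \frac{1}{4} \frac{1}{-29} \cdot 7 = 1417 \cdot \frac{1}{4} \left(- \frac{1}{29}\right) 7 = 1417 \left(- \frac{7}{116}\right) = - \frac{9919}{116}$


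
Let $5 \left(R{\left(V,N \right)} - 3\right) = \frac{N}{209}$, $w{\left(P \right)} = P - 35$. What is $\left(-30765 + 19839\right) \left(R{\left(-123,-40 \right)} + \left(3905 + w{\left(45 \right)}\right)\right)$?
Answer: $- \frac{8946798804}{209} \approx -4.2808 \cdot 10^{7}$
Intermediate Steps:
$w{\left(P \right)} = -35 + P$ ($w{\left(P \right)} = P - 35 = -35 + P$)
$R{\left(V,N \right)} = 3 + \frac{N}{1045}$ ($R{\left(V,N \right)} = 3 + \frac{N \frac{1}{209}}{5} = 3 + \frac{\frac{1}{209} N}{5} = 3 + \frac{N}{1045}$)
$\left(-30765 + 19839\right) \left(R{\left(-123,-40 \right)} + \left(3905 + w{\left(45 \right)}\right)\right) = \left(-30765 + 19839\right) \left(\left(3 + \frac{1}{1045} \left(-40\right)\right) + \left(3905 + \left(-35 + 45\right)\right)\right) = - 10926 \left(\left(3 - \frac{8}{209}\right) + \left(3905 + 10\right)\right) = - 10926 \left(\frac{619}{209} + 3915\right) = \left(-10926\right) \frac{818854}{209} = - \frac{8946798804}{209}$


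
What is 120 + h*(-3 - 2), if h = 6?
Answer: 90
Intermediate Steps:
120 + h*(-3 - 2) = 120 + 6*(-3 - 2) = 120 + 6*(-5) = 120 - 30 = 90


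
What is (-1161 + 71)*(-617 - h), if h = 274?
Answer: 971190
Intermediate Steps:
(-1161 + 71)*(-617 - h) = (-1161 + 71)*(-617 - 1*274) = -1090*(-617 - 274) = -1090*(-891) = 971190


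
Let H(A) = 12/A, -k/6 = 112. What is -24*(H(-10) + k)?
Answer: 80784/5 ≈ 16157.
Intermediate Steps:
k = -672 (k = -6*112 = -672)
-24*(H(-10) + k) = -24*(12/(-10) - 672) = -24*(12*(-⅒) - 672) = -24*(-6/5 - 672) = -24*(-3366/5) = 80784/5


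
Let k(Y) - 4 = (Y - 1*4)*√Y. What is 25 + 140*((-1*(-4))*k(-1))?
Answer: 2265 - 2800*I ≈ 2265.0 - 2800.0*I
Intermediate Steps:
k(Y) = 4 + √Y*(-4 + Y) (k(Y) = 4 + (Y - 1*4)*√Y = 4 + (Y - 4)*√Y = 4 + (-4 + Y)*√Y = 4 + √Y*(-4 + Y))
25 + 140*((-1*(-4))*k(-1)) = 25 + 140*((-1*(-4))*(4 + (-1)^(3/2) - 4*I)) = 25 + 140*(4*(4 - I - 4*I)) = 25 + 140*(4*(4 - 5*I)) = 25 + 140*(16 - 20*I) = 25 + (2240 - 2800*I) = 2265 - 2800*I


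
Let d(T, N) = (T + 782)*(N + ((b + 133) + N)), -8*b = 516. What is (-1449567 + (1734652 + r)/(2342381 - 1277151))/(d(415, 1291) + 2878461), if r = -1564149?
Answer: -1544122084907/6445823372685 ≈ -0.23955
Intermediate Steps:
b = -129/2 (b = -⅛*516 = -129/2 ≈ -64.500)
d(T, N) = (782 + T)*(137/2 + 2*N) (d(T, N) = (T + 782)*(N + ((-129/2 + 133) + N)) = (782 + T)*(N + (137/2 + N)) = (782 + T)*(137/2 + 2*N))
(-1449567 + (1734652 + r)/(2342381 - 1277151))/(d(415, 1291) + 2878461) = (-1449567 + (1734652 - 1564149)/(2342381 - 1277151))/((53567 + 1564*1291 + (137/2)*415 + 2*1291*415) + 2878461) = (-1449567 + 170503/1065230)/((53567 + 2019124 + 56855/2 + 1071530) + 2878461) = (-1449567 + 170503*(1/1065230))/(6345297/2 + 2878461) = (-1449567 + 170503/1065230)/(12102219/2) = -1544122084907/1065230*2/12102219 = -1544122084907/6445823372685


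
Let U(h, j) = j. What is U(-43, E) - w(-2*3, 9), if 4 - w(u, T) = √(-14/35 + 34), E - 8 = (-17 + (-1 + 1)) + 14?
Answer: 1 + 2*√210/5 ≈ 6.7966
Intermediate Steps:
E = 5 (E = 8 + ((-17 + (-1 + 1)) + 14) = 8 + ((-17 + 0) + 14) = 8 + (-17 + 14) = 8 - 3 = 5)
w(u, T) = 4 - 2*√210/5 (w(u, T) = 4 - √(-14/35 + 34) = 4 - √(-14*1/35 + 34) = 4 - √(-⅖ + 34) = 4 - √(168/5) = 4 - 2*√210/5)
U(-43, E) - w(-2*3, 9) = 5 - (4 - 2*√210/5) = 5 + (-4 + 2*√210/5) = 1 + 2*√210/5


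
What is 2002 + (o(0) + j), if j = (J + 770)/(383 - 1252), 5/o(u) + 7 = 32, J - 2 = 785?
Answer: 8691774/4345 ≈ 2000.4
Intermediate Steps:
J = 787 (J = 2 + 785 = 787)
o(u) = ⅕ (o(u) = 5/(-7 + 32) = 5/25 = 5*(1/25) = ⅕)
j = -1557/869 (j = (787 + 770)/(383 - 1252) = 1557/(-869) = 1557*(-1/869) = -1557/869 ≈ -1.7917)
2002 + (o(0) + j) = 2002 + (⅕ - 1557/869) = 2002 - 6916/4345 = 8691774/4345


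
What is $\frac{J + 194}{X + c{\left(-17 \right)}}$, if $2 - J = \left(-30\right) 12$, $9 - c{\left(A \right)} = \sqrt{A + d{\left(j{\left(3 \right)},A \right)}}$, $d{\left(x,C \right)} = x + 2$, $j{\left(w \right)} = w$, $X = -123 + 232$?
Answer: $\frac{8201}{1742} + \frac{139 i \sqrt{3}}{1742} \approx 4.7078 + 0.13821 i$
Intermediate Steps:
$X = 109$
$d{\left(x,C \right)} = 2 + x$
$c{\left(A \right)} = 9 - \sqrt{5 + A}$ ($c{\left(A \right)} = 9 - \sqrt{A + \left(2 + 3\right)} = 9 - \sqrt{A + 5} = 9 - \sqrt{5 + A}$)
$J = 362$ ($J = 2 - \left(-30\right) 12 = 2 - -360 = 2 + 360 = 362$)
$\frac{J + 194}{X + c{\left(-17 \right)}} = \frac{362 + 194}{109 + \left(9 - \sqrt{5 - 17}\right)} = \frac{556}{109 + \left(9 - \sqrt{-12}\right)} = \frac{556}{109 + \left(9 - 2 i \sqrt{3}\right)} = \frac{556}{118 - 2 i \sqrt{3}}$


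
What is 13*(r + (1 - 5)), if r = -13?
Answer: -221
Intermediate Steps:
13*(r + (1 - 5)) = 13*(-13 + (1 - 5)) = 13*(-13 - 4) = 13*(-17) = -221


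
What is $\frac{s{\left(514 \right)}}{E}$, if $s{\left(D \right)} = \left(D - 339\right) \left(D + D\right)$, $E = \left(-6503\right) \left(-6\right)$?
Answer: $\frac{12850}{2787} \approx 4.6107$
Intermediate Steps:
$E = 39018$
$s{\left(D \right)} = 2 D \left(-339 + D\right)$ ($s{\left(D \right)} = \left(-339 + D\right) 2 D = 2 D \left(-339 + D\right)$)
$\frac{s{\left(514 \right)}}{E} = \frac{2 \cdot 514 \left(-339 + 514\right)}{39018} = 2 \cdot 514 \cdot 175 \cdot \frac{1}{39018} = 179900 \cdot \frac{1}{39018} = \frac{12850}{2787}$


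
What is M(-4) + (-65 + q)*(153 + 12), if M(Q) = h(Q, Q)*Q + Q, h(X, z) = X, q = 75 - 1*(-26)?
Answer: 5952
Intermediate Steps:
q = 101 (q = 75 + 26 = 101)
M(Q) = Q + Q**2 (M(Q) = Q*Q + Q = Q**2 + Q = Q + Q**2)
M(-4) + (-65 + q)*(153 + 12) = -4*(1 - 4) + (-65 + 101)*(153 + 12) = -4*(-3) + 36*165 = 12 + 5940 = 5952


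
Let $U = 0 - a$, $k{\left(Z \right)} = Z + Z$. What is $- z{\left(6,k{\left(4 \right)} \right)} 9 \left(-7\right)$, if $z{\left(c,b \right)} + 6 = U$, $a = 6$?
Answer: $-756$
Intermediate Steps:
$k{\left(Z \right)} = 2 Z$
$U = -6$ ($U = 0 - 6 = -6$)
$z{\left(c,b \right)} = -12$ ($z{\left(c,b \right)} = -6 - 6 = -12$)
$- z{\left(6,k{\left(4 \right)} \right)} 9 \left(-7\right) = - \left(-12\right) 9 \left(-7\right) = - \left(-108\right) \left(-7\right) = \left(-1\right) 756 = -756$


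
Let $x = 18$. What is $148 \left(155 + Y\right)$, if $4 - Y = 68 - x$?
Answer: $16132$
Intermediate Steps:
$Y = -46$ ($Y = 4 - \left(68 - 18\right) = 4 - 50 = -46$)
$148 \left(155 + Y\right) = 148 \left(155 - 46\right) = 148 \cdot 109 = 16132$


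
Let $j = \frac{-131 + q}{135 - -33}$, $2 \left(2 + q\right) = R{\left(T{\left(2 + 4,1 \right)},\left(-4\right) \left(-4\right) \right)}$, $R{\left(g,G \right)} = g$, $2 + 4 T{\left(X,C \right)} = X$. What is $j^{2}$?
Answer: $\frac{70225}{112896} \approx 0.62203$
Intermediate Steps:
$T{\left(X,C \right)} = - \frac{1}{2} + \frac{X}{4}$
$q = - \frac{3}{2}$ ($q = -2 + \frac{- \frac{1}{2} + \frac{2 + 4}{4}}{2} = -2 + \frac{- \frac{1}{2} + \frac{1}{4} \cdot 6}{2} = -2 + \frac{- \frac{1}{2} + \frac{3}{2}}{2} = -2 + \frac{1}{2} \cdot 1 = -2 + \frac{1}{2} = - \frac{3}{2} \approx -1.5$)
$j = - \frac{265}{336}$ ($j = \frac{-131 - \frac{3}{2}}{135 - -33} = - \frac{265}{2 \left(135 + \left(-15 + 48\right)\right)} = - \frac{265}{2 \left(135 + 33\right)} = - \frac{265}{2 \cdot 168} = \left(- \frac{265}{2}\right) \frac{1}{168} = - \frac{265}{336} \approx -0.78869$)
$j^{2} = \left(- \frac{265}{336}\right)^{2} = \frac{70225}{112896}$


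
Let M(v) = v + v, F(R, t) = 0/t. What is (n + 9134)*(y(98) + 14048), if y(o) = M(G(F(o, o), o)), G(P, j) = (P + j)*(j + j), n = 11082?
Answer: 1060612224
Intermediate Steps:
F(R, t) = 0
G(P, j) = 2*j*(P + j) (G(P, j) = (P + j)*(2*j) = 2*j*(P + j))
M(v) = 2*v
y(o) = 4*o² (y(o) = 2*(2*o*(0 + o)) = 2*(2*o*o) = 2*(2*o²) = 4*o²)
(n + 9134)*(y(98) + 14048) = (11082 + 9134)*(4*98² + 14048) = 20216*(4*9604 + 14048) = 20216*(38416 + 14048) = 20216*52464 = 1060612224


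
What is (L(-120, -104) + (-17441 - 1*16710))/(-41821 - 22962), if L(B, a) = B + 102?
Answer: 34169/64783 ≈ 0.52744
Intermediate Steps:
L(B, a) = 102 + B
(L(-120, -104) + (-17441 - 1*16710))/(-41821 - 22962) = ((102 - 120) + (-17441 - 1*16710))/(-41821 - 22962) = (-18 + (-17441 - 16710))/(-64783) = (-18 - 34151)*(-1/64783) = -34169*(-1/64783) = 34169/64783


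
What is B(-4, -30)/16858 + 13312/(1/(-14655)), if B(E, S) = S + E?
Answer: -1644391357457/8429 ≈ -1.9509e+8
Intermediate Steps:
B(E, S) = E + S
B(-4, -30)/16858 + 13312/(1/(-14655)) = (-4 - 30)/16858 + 13312/(1/(-14655)) = -34*1/16858 + 13312/(-1/14655) = -17/8429 + 13312*(-14655) = -17/8429 - 195087360 = -1644391357457/8429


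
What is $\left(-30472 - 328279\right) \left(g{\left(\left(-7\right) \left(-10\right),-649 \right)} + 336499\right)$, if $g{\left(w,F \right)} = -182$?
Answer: $-120654060067$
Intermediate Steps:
$\left(-30472 - 328279\right) \left(g{\left(\left(-7\right) \left(-10\right),-649 \right)} + 336499\right) = \left(-30472 - 328279\right) \left(-182 + 336499\right) = \left(-358751\right) 336317 = -120654060067$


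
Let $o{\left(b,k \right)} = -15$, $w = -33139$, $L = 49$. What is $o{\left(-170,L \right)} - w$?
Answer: $33124$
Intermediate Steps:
$o{\left(-170,L \right)} - w = -15 - -33139 = -15 + 33139 = 33124$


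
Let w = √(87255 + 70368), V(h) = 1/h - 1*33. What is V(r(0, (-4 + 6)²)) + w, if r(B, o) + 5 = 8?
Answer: -98/3 + √157623 ≈ 364.35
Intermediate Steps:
r(B, o) = 3 (r(B, o) = -5 + 8 = 3)
V(h) = -33 + 1/h (V(h) = 1/h - 33 = -33 + 1/h)
w = √157623 ≈ 397.02
V(r(0, (-4 + 6)²)) + w = (-33 + 1/3) + √157623 = (-33 + ⅓) + √157623 = -98/3 + √157623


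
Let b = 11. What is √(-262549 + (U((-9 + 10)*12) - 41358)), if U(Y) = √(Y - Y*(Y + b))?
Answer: √(-303907 + 2*I*√66) ≈ 0.01 + 551.28*I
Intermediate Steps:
U(Y) = √(Y - Y*(11 + Y)) (U(Y) = √(Y - Y*(Y + 11)) = √(Y - Y*(11 + Y)))
√(-262549 + (U((-9 + 10)*12) - 41358)) = √(-262549 + (√(-(-9 + 10)*12*(10 + (-9 + 10)*12)) - 41358)) = √(-262549 + (√(-1*12*(10 + 1*12)) - 41358)) = √(-262549 + (√(-1*12*(10 + 12)) - 41358)) = √(-262549 + (√(-1*12*22) - 41358)) = √(-262549 + (√(-264) - 41358)) = √(-262549 + (2*I*√66 - 41358)) = √(-262549 + (-41358 + 2*I*√66)) = √(-303907 + 2*I*√66)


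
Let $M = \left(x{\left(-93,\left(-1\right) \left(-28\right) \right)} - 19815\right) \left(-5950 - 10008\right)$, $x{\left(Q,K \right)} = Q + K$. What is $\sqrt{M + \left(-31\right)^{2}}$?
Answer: $\sqrt{317246001} \approx 17811.0$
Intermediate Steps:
$x{\left(Q,K \right)} = K + Q$
$M = 317245040$ ($M = \left(\left(\left(-1\right) \left(-28\right) - 93\right) - 19815\right) \left(-5950 - 10008\right) = \left(\left(28 - 93\right) - 19815\right) \left(-15958\right) = \left(-65 - 19815\right) \left(-15958\right) = \left(-19880\right) \left(-15958\right) = 317245040$)
$\sqrt{M + \left(-31\right)^{2}} = \sqrt{317245040 + \left(-31\right)^{2}} = \sqrt{317245040 + 961} = \sqrt{317246001}$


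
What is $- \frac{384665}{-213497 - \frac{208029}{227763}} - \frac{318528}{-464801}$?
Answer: $\frac{3747426243873141}{1506789565231816} \approx 2.487$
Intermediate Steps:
$- \frac{384665}{-213497 - \frac{208029}{227763}} - \frac{318528}{-464801} = - \frac{384665}{-213497 - 208029 \cdot \frac{1}{227763}} - - \frac{318528}{464801} = - \frac{384665}{-213497 - \frac{69343}{75921}} + \frac{318528}{464801} = - \frac{384665}{- \frac{16208975080}{75921}} + \frac{318528}{464801} = \left(-384665\right) \left(- \frac{75921}{16208975080}\right) + \frac{318528}{464801} = \frac{5840830293}{3241795016} + \frac{318528}{464801} = \frac{3747426243873141}{1506789565231816}$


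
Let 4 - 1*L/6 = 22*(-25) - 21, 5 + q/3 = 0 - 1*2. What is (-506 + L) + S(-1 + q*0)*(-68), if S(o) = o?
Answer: 3012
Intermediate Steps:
q = -21 (q = -15 + 3*(0 - 1*2) = -15 + 3*(0 - 2) = -15 + 3*(-2) = -15 - 6 = -21)
L = 3450 (L = 24 - 6*(22*(-25) - 21) = 24 - 6*(-550 - 21) = 24 - 6*(-571) = 24 + 3426 = 3450)
(-506 + L) + S(-1 + q*0)*(-68) = (-506 + 3450) + (-1 - 21*0)*(-68) = 2944 + (-1 + 0)*(-68) = 2944 - 1*(-68) = 2944 + 68 = 3012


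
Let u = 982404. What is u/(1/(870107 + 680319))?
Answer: 1523144704104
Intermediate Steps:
u/(1/(870107 + 680319)) = 982404/(1/(870107 + 680319)) = 982404/(1/1550426) = 982404*1550426 = 1523144704104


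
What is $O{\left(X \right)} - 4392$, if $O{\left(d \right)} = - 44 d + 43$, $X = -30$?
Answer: $-3029$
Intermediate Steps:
$O{\left(d \right)} = 43 - 44 d$
$O{\left(X \right)} - 4392 = \left(43 - -1320\right) - 4392 = \left(43 + 1320\right) - 4392 = 1363 - 4392 = -3029$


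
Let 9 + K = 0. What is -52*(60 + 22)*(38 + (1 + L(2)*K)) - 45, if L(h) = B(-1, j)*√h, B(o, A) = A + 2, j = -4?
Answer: -166341 - 76752*√2 ≈ -2.7488e+5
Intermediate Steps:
B(o, A) = 2 + A
K = -9 (K = -9 + 0 = -9)
L(h) = -2*√h (L(h) = (2 - 4)*√h = -2*√h)
-52*(60 + 22)*(38 + (1 + L(2)*K)) - 45 = -52*(60 + 22)*(38 + (1 - 2*√2*(-9))) - 45 = -4264*(38 + (1 + 18*√2)) - 45 = -4264*(39 + 18*√2) - 45 = -52*(3198 + 1476*√2) - 45 = (-166296 - 76752*√2) - 45 = -166341 - 76752*√2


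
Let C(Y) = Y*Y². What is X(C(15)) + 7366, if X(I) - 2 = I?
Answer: 10743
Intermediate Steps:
C(Y) = Y³
X(I) = 2 + I
X(C(15)) + 7366 = (2 + 15³) + 7366 = (2 + 3375) + 7366 = 3377 + 7366 = 10743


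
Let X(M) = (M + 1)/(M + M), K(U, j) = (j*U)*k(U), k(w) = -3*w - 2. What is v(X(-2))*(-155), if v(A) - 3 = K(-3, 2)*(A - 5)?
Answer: -62775/2 ≈ -31388.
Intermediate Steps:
k(w) = -2 - 3*w
K(U, j) = U*j*(-2 - 3*U) (K(U, j) = (j*U)*(-2 - 3*U) = (U*j)*(-2 - 3*U) = U*j*(-2 - 3*U))
X(M) = (1 + M)/(2*M) (X(M) = (1 + M)/((2*M)) = (1 + M)*(1/(2*M)) = (1 + M)/(2*M))
v(A) = 213 - 42*A (v(A) = 3 + (-1*(-3)*2*(2 + 3*(-3)))*(A - 5) = 3 + (-1*(-3)*2*(2 - 9))*(-5 + A) = 3 + (-1*(-3)*2*(-7))*(-5 + A) = 3 - 42*(-5 + A) = 3 + (210 - 42*A) = 213 - 42*A)
v(X(-2))*(-155) = (213 - 21*(1 - 2)/(-2))*(-155) = (213 - 21*(-1)*(-1)/2)*(-155) = (213 - 42*¼)*(-155) = (213 - 21/2)*(-155) = (405/2)*(-155) = -62775/2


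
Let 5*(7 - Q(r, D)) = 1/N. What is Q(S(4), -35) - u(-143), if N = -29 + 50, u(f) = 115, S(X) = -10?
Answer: -11341/105 ≈ -108.01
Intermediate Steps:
N = 21
Q(r, D) = 734/105 (Q(r, D) = 7 - ⅕/21 = 7 - ⅕*1/21 = 7 - 1/105 = 734/105)
Q(S(4), -35) - u(-143) = 734/105 - 1*115 = 734/105 - 115 = -11341/105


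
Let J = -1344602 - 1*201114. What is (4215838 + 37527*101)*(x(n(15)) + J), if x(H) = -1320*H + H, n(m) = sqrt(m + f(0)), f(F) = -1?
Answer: -12375102767540 - 10559999735*sqrt(14) ≈ -1.2415e+13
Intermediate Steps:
n(m) = sqrt(-1 + m) (n(m) = sqrt(m - 1) = sqrt(-1 + m))
x(H) = -1319*H
J = -1545716 (J = -1344602 - 201114 = -1545716)
(4215838 + 37527*101)*(x(n(15)) + J) = (4215838 + 37527*101)*(-1319*sqrt(-1 + 15) - 1545716) = (4215838 + 3790227)*(-1319*sqrt(14) - 1545716) = 8006065*(-1545716 - 1319*sqrt(14)) = -12375102767540 - 10559999735*sqrt(14)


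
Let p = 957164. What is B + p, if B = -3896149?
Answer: -2938985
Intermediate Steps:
B + p = -3896149 + 957164 = -2938985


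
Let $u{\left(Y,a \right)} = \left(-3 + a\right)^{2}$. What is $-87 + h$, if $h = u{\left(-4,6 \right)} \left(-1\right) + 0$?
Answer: $-96$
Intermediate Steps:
$h = -9$ ($h = \left(-3 + 6\right)^{2} \left(-1\right) + 0 = 3^{2} \left(-1\right) + 0 = 9 \left(-1\right) + 0 = -9 + 0 = -9$)
$-87 + h = -87 - 9 = -96$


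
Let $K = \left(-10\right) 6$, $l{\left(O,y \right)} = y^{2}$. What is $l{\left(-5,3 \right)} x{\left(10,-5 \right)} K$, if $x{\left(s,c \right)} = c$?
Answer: $2700$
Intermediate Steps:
$K = -60$
$l{\left(-5,3 \right)} x{\left(10,-5 \right)} K = 3^{2} \left(-5\right) \left(-60\right) = 9 \left(-5\right) \left(-60\right) = \left(-45\right) \left(-60\right) = 2700$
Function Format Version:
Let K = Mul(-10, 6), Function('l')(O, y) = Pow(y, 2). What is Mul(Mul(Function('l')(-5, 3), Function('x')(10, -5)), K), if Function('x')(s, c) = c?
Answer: 2700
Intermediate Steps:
K = -60
Mul(Mul(Function('l')(-5, 3), Function('x')(10, -5)), K) = Mul(Mul(Pow(3, 2), -5), -60) = Mul(Mul(9, -5), -60) = Mul(-45, -60) = 2700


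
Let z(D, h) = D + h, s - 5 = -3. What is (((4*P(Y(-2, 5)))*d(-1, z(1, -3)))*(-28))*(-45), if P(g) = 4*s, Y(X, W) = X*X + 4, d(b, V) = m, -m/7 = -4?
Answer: 1128960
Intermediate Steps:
s = 2 (s = 5 - 3 = 2)
m = 28 (m = -7*(-4) = 28)
d(b, V) = 28
Y(X, W) = 4 + X² (Y(X, W) = X² + 4 = 4 + X²)
P(g) = 8 (P(g) = 4*2 = 8)
(((4*P(Y(-2, 5)))*d(-1, z(1, -3)))*(-28))*(-45) = (((4*8)*28)*(-28))*(-45) = ((32*28)*(-28))*(-45) = (896*(-28))*(-45) = -25088*(-45) = 1128960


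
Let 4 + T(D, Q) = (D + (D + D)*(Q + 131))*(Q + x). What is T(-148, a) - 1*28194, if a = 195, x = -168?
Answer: -2637586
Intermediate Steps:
T(D, Q) = -4 + (-168 + Q)*(D + 2*D*(131 + Q)) (T(D, Q) = -4 + (D + (D + D)*(Q + 131))*(Q - 168) = -4 + (D + (2*D)*(131 + Q))*(-168 + Q) = -4 + (D + 2*D*(131 + Q))*(-168 + Q) = -4 + (-168 + Q)*(D + 2*D*(131 + Q)))
T(-148, a) - 1*28194 = (-4 - 44184*(-148) - 73*(-148)*195 + 2*(-148)*195²) - 1*28194 = (-4 + 6539232 + 2106780 + 2*(-148)*38025) - 28194 = (-4 + 6539232 + 2106780 - 11255400) - 28194 = -2609392 - 28194 = -2637586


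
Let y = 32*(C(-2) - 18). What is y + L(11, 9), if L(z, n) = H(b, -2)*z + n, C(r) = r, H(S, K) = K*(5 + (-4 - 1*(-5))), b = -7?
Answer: -763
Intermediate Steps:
H(S, K) = 6*K (H(S, K) = K*(5 + (-4 + 5)) = K*(5 + 1) = K*6 = 6*K)
L(z, n) = n - 12*z (L(z, n) = (6*(-2))*z + n = -12*z + n = n - 12*z)
y = -640 (y = 32*(-2 - 18) = 32*(-20) = -640)
y + L(11, 9) = -640 + (9 - 12*11) = -640 + (9 - 132) = -640 - 123 = -763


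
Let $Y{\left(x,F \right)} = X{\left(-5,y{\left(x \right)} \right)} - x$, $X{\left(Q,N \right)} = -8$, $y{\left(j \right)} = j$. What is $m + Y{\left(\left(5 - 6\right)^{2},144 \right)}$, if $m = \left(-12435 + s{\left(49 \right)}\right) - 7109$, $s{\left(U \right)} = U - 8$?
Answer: $-19512$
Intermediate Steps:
$s{\left(U \right)} = -8 + U$
$m = -19503$ ($m = \left(-12435 + \left(-8 + 49\right)\right) - 7109 = \left(-12435 + 41\right) - 7109 = -12394 - 7109 = -19503$)
$Y{\left(x,F \right)} = -8 - x$
$m + Y{\left(\left(5 - 6\right)^{2},144 \right)} = -19503 - \left(8 + \left(5 - 6\right)^{2}\right) = -19503 - 9 = -19512$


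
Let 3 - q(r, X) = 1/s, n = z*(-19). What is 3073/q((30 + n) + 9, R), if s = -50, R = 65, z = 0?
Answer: 153650/151 ≈ 1017.5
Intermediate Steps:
n = 0 (n = 0*(-19) = 0)
q(r, X) = 151/50 (q(r, X) = 3 - 1/(-50) = 3 - 1*(-1/50) = 3 + 1/50 = 151/50)
3073/q((30 + n) + 9, R) = 3073/(151/50) = 3073*(50/151) = 153650/151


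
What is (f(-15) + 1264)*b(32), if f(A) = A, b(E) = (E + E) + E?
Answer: 119904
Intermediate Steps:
b(E) = 3*E (b(E) = 2*E + E = 3*E)
(f(-15) + 1264)*b(32) = (-15 + 1264)*(3*32) = 1249*96 = 119904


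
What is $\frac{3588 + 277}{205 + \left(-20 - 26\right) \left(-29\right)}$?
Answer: $\frac{3865}{1539} \approx 2.5114$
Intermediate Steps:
$\frac{3588 + 277}{205 + \left(-20 - 26\right) \left(-29\right)} = \frac{3865}{205 - -1334} = \frac{3865}{205 + 1334} = \frac{3865}{1539}$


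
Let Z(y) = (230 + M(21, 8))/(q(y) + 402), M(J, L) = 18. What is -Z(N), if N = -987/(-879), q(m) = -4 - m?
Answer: -72664/116285 ≈ -0.62488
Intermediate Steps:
N = 329/293 (N = -987*(-1/879) = 329/293 ≈ 1.1229)
Z(y) = 248/(398 - y) (Z(y) = (230 + 18)/((-4 - y) + 402) = 248/(398 - y))
-Z(N) = -(-248)/(-398 + 329/293) = -(-248)/(-116285/293) = -(-248)*(-293)/116285 = -1*72664/116285 = -72664/116285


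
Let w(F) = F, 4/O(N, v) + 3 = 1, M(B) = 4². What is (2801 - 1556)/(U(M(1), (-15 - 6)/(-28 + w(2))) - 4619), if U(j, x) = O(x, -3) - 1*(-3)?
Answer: -1245/4618 ≈ -0.26960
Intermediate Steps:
M(B) = 16
O(N, v) = -2 (O(N, v) = 4/(-3 + 1) = 4/(-2) = 4*(-½) = -2)
U(j, x) = 1 (U(j, x) = -2 - 1*(-3) = -2 + 3 = 1)
(2801 - 1556)/(U(M(1), (-15 - 6)/(-28 + w(2))) - 4619) = (2801 - 1556)/(1 - 4619) = 1245/(-4618) = 1245*(-1/4618) = -1245/4618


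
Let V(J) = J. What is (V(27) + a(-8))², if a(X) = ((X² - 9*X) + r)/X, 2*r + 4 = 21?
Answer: 20449/256 ≈ 79.879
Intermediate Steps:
r = 17/2 (r = -2 + (½)*21 = -2 + 21/2 = 17/2 ≈ 8.5000)
a(X) = (17/2 + X² - 9*X)/X (a(X) = ((X² - 9*X) + 17/2)/X = (17/2 + X² - 9*X)/X)
(V(27) + a(-8))² = (27 + (-9 - 8 + (17/2)/(-8)))² = (27 + (-9 - 8 + (17/2)*(-⅛)))² = (27 + (-9 - 8 - 17/16))² = (27 - 289/16)² = (143/16)² = 20449/256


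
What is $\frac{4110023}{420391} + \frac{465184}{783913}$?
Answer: $\frac{3417459626943}{329549969983} \approx 10.37$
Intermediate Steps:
$\frac{4110023}{420391} + \frac{465184}{783913} = \frac{3417459626943}{329549969983}$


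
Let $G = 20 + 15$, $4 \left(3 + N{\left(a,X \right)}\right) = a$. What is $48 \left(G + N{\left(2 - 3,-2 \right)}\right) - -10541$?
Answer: $12065$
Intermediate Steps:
$N{\left(a,X \right)} = -3 + \frac{a}{4}$
$G = 35$
$48 \left(G + N{\left(2 - 3,-2 \right)}\right) - -10541 = 48 \left(35 - \left(3 - \frac{2 - 3}{4}\right)\right) - -10541 = 48 \left(35 + \left(-3 + \frac{1}{4} \left(-1\right)\right)\right) + 10541 = 48 \left(35 - \frac{13}{4}\right) + 10541 = 48 \cdot \frac{127}{4} + 10541 = 1524 + 10541 = 12065$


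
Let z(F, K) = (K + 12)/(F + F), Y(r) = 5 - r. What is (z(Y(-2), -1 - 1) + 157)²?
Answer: 1218816/49 ≈ 24874.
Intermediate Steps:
z(F, K) = (12 + K)/(2*F) (z(F, K) = (12 + K)/((2*F)) = (12 + K)*(1/(2*F)) = (12 + K)/(2*F))
(z(Y(-2), -1 - 1) + 157)² = ((12 + (-1 - 1))/(2*(5 - 1*(-2))) + 157)² = ((12 - 2)/(2*(5 + 2)) + 157)² = ((½)*10/7 + 157)² = ((½)*(⅐)*10 + 157)² = (5/7 + 157)² = (1104/7)² = 1218816/49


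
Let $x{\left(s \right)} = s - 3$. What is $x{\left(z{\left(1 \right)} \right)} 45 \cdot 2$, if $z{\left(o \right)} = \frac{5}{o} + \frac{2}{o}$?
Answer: $360$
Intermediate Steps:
$z{\left(o \right)} = \frac{7}{o}$
$x{\left(s \right)} = -3 + s$
$x{\left(z{\left(1 \right)} \right)} 45 \cdot 2 = \left(-3 + \frac{7}{1}\right) 45 \cdot 2 = \left(-3 + 7 \cdot 1\right) 45 \cdot 2 = \left(-3 + 7\right) 45 \cdot 2 = 4 \cdot 45 \cdot 2 = 180 \cdot 2 = 360$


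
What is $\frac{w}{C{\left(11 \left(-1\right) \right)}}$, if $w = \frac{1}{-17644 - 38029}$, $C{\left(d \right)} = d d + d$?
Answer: $- \frac{1}{6124030} \approx -1.6329 \cdot 10^{-7}$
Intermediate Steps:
$C{\left(d \right)} = d + d^{2}$ ($C{\left(d \right)} = d^{2} + d = d + d^{2}$)
$w = - \frac{1}{55673}$ ($w = \frac{1}{-55673} = - \frac{1}{55673} \approx -1.7962 \cdot 10^{-5}$)
$\frac{w}{C{\left(11 \left(-1\right) \right)}} = - \frac{1}{55673 \cdot 11 \left(-1\right) \left(1 + 11 \left(-1\right)\right)} = - \frac{1}{55673 \left(- 11 \left(1 - 11\right)\right)} = - \frac{1}{55673 \left(\left(-11\right) \left(-10\right)\right)} = - \frac{1}{55673 \cdot 110} = \left(- \frac{1}{55673}\right) \frac{1}{110} = - \frac{1}{6124030}$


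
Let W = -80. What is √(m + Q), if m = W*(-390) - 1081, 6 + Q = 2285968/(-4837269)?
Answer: √704608189874443401/4837269 ≈ 173.53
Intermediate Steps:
Q = -31309582/4837269 (Q = -6 + 2285968/(-4837269) = -6 + 2285968*(-1/4837269) = -6 - 2285968/4837269 = -31309582/4837269 ≈ -6.4726)
m = 30119 (m = -80*(-390) - 1081 = 31200 - 1081 = 30119)
√(m + Q) = √(30119 - 31309582/4837269) = √(145662395429/4837269) = √704608189874443401/4837269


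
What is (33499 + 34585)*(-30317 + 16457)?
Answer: -943644240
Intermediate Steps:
(33499 + 34585)*(-30317 + 16457) = 68084*(-13860) = -943644240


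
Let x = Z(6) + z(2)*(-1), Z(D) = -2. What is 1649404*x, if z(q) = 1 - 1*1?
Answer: -3298808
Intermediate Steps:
z(q) = 0 (z(q) = 1 - 1 = 0)
x = -2 (x = -2 + 0*(-1) = -2 + 0 = -2)
1649404*x = 1649404*(-2) = -3298808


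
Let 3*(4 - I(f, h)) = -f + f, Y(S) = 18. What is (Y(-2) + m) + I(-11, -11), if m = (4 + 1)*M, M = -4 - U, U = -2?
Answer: 12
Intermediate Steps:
M = -2 (M = -4 - 1*(-2) = -4 + 2 = -2)
I(f, h) = 4 (I(f, h) = 4 - (-f + f)/3 = 4 - ⅓*0 = 4 + 0 = 4)
m = -10 (m = (4 + 1)*(-2) = 5*(-2) = -10)
(Y(-2) + m) + I(-11, -11) = (18 - 10) + 4 = 8 + 4 = 12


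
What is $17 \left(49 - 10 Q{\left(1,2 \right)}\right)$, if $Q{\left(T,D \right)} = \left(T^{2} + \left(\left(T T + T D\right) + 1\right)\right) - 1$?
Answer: $153$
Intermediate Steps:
$Q{\left(T,D \right)} = 2 T^{2} + D T$ ($Q{\left(T,D \right)} = \left(T^{2} + \left(\left(T^{2} + D T\right) + 1\right)\right) - 1 = \left(T^{2} + \left(1 + T^{2} + D T\right)\right) - 1 = \left(1 + 2 T^{2} + D T\right) - 1 = 2 T^{2} + D T$)
$17 \left(49 - 10 Q{\left(1,2 \right)}\right) = 17 \left(49 - 10 \cdot 1 \left(2 + 2 \cdot 1\right)\right) = 17 \left(49 - 10 \cdot 1 \left(2 + 2\right)\right) = 17 \left(49 - 10 \cdot 1 \cdot 4\right) = 17 \left(49 - 40\right) = 17 \cdot 9 = 153$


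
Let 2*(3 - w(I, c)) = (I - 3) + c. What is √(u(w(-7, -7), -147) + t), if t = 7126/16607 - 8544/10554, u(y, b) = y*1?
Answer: √37954307282275606/58423426 ≈ 3.3346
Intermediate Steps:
w(I, c) = 9/2 - I/2 - c/2 (w(I, c) = 3 - ((I - 3) + c)/2 = 3 - ((-3 + I) + c)/2 = 3 - (-3 + I + c)/2 = 3 + (3/2 - I/2 - c/2) = 9/2 - I/2 - c/2)
u(y, b) = y
t = -11113734/29211713 (t = 7126*(1/16607) - 8544*1/10554 = 7126/16607 - 1424/1759 = -11113734/29211713 ≈ -0.38045)
√(u(w(-7, -7), -147) + t) = √((9/2 - ½*(-7) - ½*(-7)) - 11113734/29211713) = √((9/2 + 7/2 + 7/2) - 11113734/29211713) = √(23/2 - 11113734/29211713) = √(649641931/58423426) = √37954307282275606/58423426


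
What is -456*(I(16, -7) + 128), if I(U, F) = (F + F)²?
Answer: -147744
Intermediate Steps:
I(U, F) = 4*F² (I(U, F) = (2*F)² = 4*F²)
-456*(I(16, -7) + 128) = -456*(4*(-7)² + 128) = -456*(4*49 + 128) = -456*(196 + 128) = -456*324 = -147744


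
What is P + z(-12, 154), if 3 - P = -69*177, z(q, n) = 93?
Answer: 12309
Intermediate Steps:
P = 12216 (P = 3 - (-69)*177 = 3 - 1*(-12213) = 3 + 12213 = 12216)
P + z(-12, 154) = 12216 + 93 = 12309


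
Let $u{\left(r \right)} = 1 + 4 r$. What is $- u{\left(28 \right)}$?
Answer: $-113$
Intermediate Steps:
$- u{\left(28 \right)} = - (1 + 4 \cdot 28) = - (1 + 112) = \left(-1\right) 113 = -113$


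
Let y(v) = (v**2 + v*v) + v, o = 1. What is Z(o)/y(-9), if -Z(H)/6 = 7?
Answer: -14/51 ≈ -0.27451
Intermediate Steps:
Z(H) = -42 (Z(H) = -6*7 = -42)
y(v) = v + 2*v**2 (y(v) = (v**2 + v**2) + v = 2*v**2 + v = v + 2*v**2)
Z(o)/y(-9) = -42/(-9*(1 + 2*(-9))) = -42/(-9*(1 - 18)) = -42/(-9*(-17)) = -42/153 = (1/153)*(-42) = -14/51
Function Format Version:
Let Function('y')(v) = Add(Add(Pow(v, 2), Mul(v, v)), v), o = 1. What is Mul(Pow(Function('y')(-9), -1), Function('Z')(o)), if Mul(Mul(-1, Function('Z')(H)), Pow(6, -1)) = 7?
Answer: Rational(-14, 51) ≈ -0.27451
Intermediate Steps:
Function('Z')(H) = -42 (Function('Z')(H) = Mul(-6, 7) = -42)
Function('y')(v) = Add(v, Mul(2, Pow(v, 2))) (Function('y')(v) = Add(Add(Pow(v, 2), Pow(v, 2)), v) = Add(Mul(2, Pow(v, 2)), v) = Add(v, Mul(2, Pow(v, 2))))
Mul(Pow(Function('y')(-9), -1), Function('Z')(o)) = Mul(Pow(Mul(-9, Add(1, Mul(2, -9))), -1), -42) = Mul(Pow(Mul(-9, Add(1, -18)), -1), -42) = Mul(Pow(Mul(-9, -17), -1), -42) = Mul(Pow(153, -1), -42) = Mul(Rational(1, 153), -42) = Rational(-14, 51)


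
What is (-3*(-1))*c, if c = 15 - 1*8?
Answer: 21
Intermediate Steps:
c = 7 (c = 15 - 8 = 7)
(-3*(-1))*c = -3*(-1)*7 = 3*7 = 21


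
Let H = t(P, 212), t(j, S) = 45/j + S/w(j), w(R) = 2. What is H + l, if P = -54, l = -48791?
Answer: -292115/6 ≈ -48686.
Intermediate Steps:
t(j, S) = S/2 + 45/j (t(j, S) = 45/j + S/2 = S/2 + 45/j)
H = 631/6 (H = (½)*212 + 45/(-54) = 106 + 45*(-1/54) = 106 - ⅚ = 631/6 ≈ 105.17)
H + l = 631/6 - 48791 = -292115/6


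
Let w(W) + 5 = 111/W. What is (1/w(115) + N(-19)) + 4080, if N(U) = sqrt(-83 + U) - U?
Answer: 1901821/464 + I*sqrt(102) ≈ 4098.8 + 10.1*I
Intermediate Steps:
w(W) = -5 + 111/W
(1/w(115) + N(-19)) + 4080 = (1/(-5 + 111/115) + (sqrt(-83 - 19) - 1*(-19))) + 4080 = (1/(-5 + 111*(1/115)) + (sqrt(-102) + 19)) + 4080 = (1/(-5 + 111/115) + (I*sqrt(102) + 19)) + 4080 = (1/(-464/115) + (19 + I*sqrt(102))) + 4080 = (-115/464 + (19 + I*sqrt(102))) + 4080 = (8701/464 + I*sqrt(102)) + 4080 = 1901821/464 + I*sqrt(102)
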